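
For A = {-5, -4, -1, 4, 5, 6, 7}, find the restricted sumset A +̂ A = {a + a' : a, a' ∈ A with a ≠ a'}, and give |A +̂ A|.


Restricted sumset: A +̂ A = {a + a' : a ∈ A, a' ∈ A, a ≠ a'}.
Equivalently, take A + A and drop any sum 2a that is achievable ONLY as a + a for a ∈ A (i.e. sums representable only with equal summands).
Enumerate pairs (a, a') with a < a' (symmetric, so each unordered pair gives one sum; this covers all a ≠ a'):
  -5 + -4 = -9
  -5 + -1 = -6
  -5 + 4 = -1
  -5 + 5 = 0
  -5 + 6 = 1
  -5 + 7 = 2
  -4 + -1 = -5
  -4 + 4 = 0
  -4 + 5 = 1
  -4 + 6 = 2
  -4 + 7 = 3
  -1 + 4 = 3
  -1 + 5 = 4
  -1 + 6 = 5
  -1 + 7 = 6
  4 + 5 = 9
  4 + 6 = 10
  4 + 7 = 11
  5 + 6 = 11
  5 + 7 = 12
  6 + 7 = 13
Collected distinct sums: {-9, -6, -5, -1, 0, 1, 2, 3, 4, 5, 6, 9, 10, 11, 12, 13}
|A +̂ A| = 16
(Reference bound: |A +̂ A| ≥ 2|A| - 3 for |A| ≥ 2, with |A| = 7 giving ≥ 11.)

|A +̂ A| = 16


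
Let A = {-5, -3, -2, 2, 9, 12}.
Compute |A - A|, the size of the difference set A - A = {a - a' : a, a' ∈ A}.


A - A = {a - a' : a, a' ∈ A}; |A| = 6.
Bounds: 2|A|-1 ≤ |A - A| ≤ |A|² - |A| + 1, i.e. 11 ≤ |A - A| ≤ 31.
Note: 0 ∈ A - A always (from a - a). The set is symmetric: if d ∈ A - A then -d ∈ A - A.
Enumerate nonzero differences d = a - a' with a > a' (then include -d):
Positive differences: {1, 2, 3, 4, 5, 7, 10, 11, 12, 14, 15, 17}
Full difference set: {0} ∪ (positive diffs) ∪ (negative diffs).
|A - A| = 1 + 2·12 = 25 (matches direct enumeration: 25).

|A - A| = 25


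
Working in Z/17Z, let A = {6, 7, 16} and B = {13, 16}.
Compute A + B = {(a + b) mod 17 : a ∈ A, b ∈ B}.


Work in Z/17Z: reduce every sum a + b modulo 17.
Enumerate all 6 pairs:
a = 6: 6+13=2, 6+16=5
a = 7: 7+13=3, 7+16=6
a = 16: 16+13=12, 16+16=15
Distinct residues collected: {2, 3, 5, 6, 12, 15}
|A + B| = 6 (out of 17 total residues).

A + B = {2, 3, 5, 6, 12, 15}


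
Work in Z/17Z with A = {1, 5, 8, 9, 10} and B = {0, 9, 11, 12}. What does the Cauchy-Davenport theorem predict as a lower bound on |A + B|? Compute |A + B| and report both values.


Cauchy-Davenport: |A + B| ≥ min(p, |A| + |B| - 1) for A, B nonempty in Z/pZ.
|A| = 5, |B| = 4, p = 17.
CD lower bound = min(17, 5 + 4 - 1) = min(17, 8) = 8.
Compute A + B mod 17 directly:
a = 1: 1+0=1, 1+9=10, 1+11=12, 1+12=13
a = 5: 5+0=5, 5+9=14, 5+11=16, 5+12=0
a = 8: 8+0=8, 8+9=0, 8+11=2, 8+12=3
a = 9: 9+0=9, 9+9=1, 9+11=3, 9+12=4
a = 10: 10+0=10, 10+9=2, 10+11=4, 10+12=5
A + B = {0, 1, 2, 3, 4, 5, 8, 9, 10, 12, 13, 14, 16}, so |A + B| = 13.
Verify: 13 ≥ 8? Yes ✓.

CD lower bound = 8, actual |A + B| = 13.


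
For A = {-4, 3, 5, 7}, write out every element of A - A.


A - A = {a - a' : a, a' ∈ A}.
Compute a - a' for each ordered pair (a, a'):
a = -4: -4--4=0, -4-3=-7, -4-5=-9, -4-7=-11
a = 3: 3--4=7, 3-3=0, 3-5=-2, 3-7=-4
a = 5: 5--4=9, 5-3=2, 5-5=0, 5-7=-2
a = 7: 7--4=11, 7-3=4, 7-5=2, 7-7=0
Collecting distinct values (and noting 0 appears from a-a):
A - A = {-11, -9, -7, -4, -2, 0, 2, 4, 7, 9, 11}
|A - A| = 11

A - A = {-11, -9, -7, -4, -2, 0, 2, 4, 7, 9, 11}


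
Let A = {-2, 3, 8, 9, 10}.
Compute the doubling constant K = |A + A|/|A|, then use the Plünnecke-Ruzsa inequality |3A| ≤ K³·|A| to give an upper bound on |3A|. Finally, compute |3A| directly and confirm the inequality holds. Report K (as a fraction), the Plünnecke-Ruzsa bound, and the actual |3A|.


|A| = 5.
Step 1: Compute A + A by enumerating all 25 pairs.
A + A = {-4, 1, 6, 7, 8, 11, 12, 13, 16, 17, 18, 19, 20}, so |A + A| = 13.
Step 2: Doubling constant K = |A + A|/|A| = 13/5 = 13/5 ≈ 2.6000.
Step 3: Plünnecke-Ruzsa gives |3A| ≤ K³·|A| = (2.6000)³ · 5 ≈ 87.8800.
Step 4: Compute 3A = A + A + A directly by enumerating all triples (a,b,c) ∈ A³; |3A| = 25.
Step 5: Check 25 ≤ 87.8800? Yes ✓.

K = 13/5, Plünnecke-Ruzsa bound K³|A| ≈ 87.8800, |3A| = 25, inequality holds.


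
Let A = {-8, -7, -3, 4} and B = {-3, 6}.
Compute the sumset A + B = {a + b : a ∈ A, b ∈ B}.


A + B = {a + b : a ∈ A, b ∈ B}.
Enumerate all |A|·|B| = 4·2 = 8 pairs (a, b) and collect distinct sums.
a = -8: -8+-3=-11, -8+6=-2
a = -7: -7+-3=-10, -7+6=-1
a = -3: -3+-3=-6, -3+6=3
a = 4: 4+-3=1, 4+6=10
Collecting distinct sums: A + B = {-11, -10, -6, -2, -1, 1, 3, 10}
|A + B| = 8

A + B = {-11, -10, -6, -2, -1, 1, 3, 10}


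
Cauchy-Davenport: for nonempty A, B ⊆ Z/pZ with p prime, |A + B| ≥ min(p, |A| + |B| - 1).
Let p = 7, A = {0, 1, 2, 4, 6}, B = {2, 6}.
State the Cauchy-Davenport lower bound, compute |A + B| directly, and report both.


Cauchy-Davenport: |A + B| ≥ min(p, |A| + |B| - 1) for A, B nonempty in Z/pZ.
|A| = 5, |B| = 2, p = 7.
CD lower bound = min(7, 5 + 2 - 1) = min(7, 6) = 6.
Compute A + B mod 7 directly:
a = 0: 0+2=2, 0+6=6
a = 1: 1+2=3, 1+6=0
a = 2: 2+2=4, 2+6=1
a = 4: 4+2=6, 4+6=3
a = 6: 6+2=1, 6+6=5
A + B = {0, 1, 2, 3, 4, 5, 6}, so |A + B| = 7.
Verify: 7 ≥ 6? Yes ✓.

CD lower bound = 6, actual |A + B| = 7.


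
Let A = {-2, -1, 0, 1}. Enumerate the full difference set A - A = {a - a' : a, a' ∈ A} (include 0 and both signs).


A - A = {a - a' : a, a' ∈ A}.
Compute a - a' for each ordered pair (a, a'):
a = -2: -2--2=0, -2--1=-1, -2-0=-2, -2-1=-3
a = -1: -1--2=1, -1--1=0, -1-0=-1, -1-1=-2
a = 0: 0--2=2, 0--1=1, 0-0=0, 0-1=-1
a = 1: 1--2=3, 1--1=2, 1-0=1, 1-1=0
Collecting distinct values (and noting 0 appears from a-a):
A - A = {-3, -2, -1, 0, 1, 2, 3}
|A - A| = 7

A - A = {-3, -2, -1, 0, 1, 2, 3}


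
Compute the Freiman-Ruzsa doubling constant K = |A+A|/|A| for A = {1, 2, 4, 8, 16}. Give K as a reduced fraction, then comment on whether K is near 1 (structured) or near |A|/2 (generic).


|A| = 5.
Compute A + A by enumerating all 25 pairs.
A + A = {2, 3, 4, 5, 6, 8, 9, 10, 12, 16, 17, 18, 20, 24, 32}, so |A + A| = 15.
K = |A + A| / |A| = 15/5 = 3/1 ≈ 3.0000.
Reference: AP of size 5 gives K = 9/5 ≈ 1.8000; a fully generic set of size 5 gives K ≈ 3.0000.

|A| = 5, |A + A| = 15, K = 15/5 = 3/1.


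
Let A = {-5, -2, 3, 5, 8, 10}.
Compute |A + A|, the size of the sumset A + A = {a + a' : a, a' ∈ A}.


A + A = {a + a' : a, a' ∈ A}; |A| = 6.
General bounds: 2|A| - 1 ≤ |A + A| ≤ |A|(|A|+1)/2, i.e. 11 ≤ |A + A| ≤ 21.
Lower bound 2|A|-1 is attained iff A is an arithmetic progression.
Enumerate sums a + a' for a ≤ a' (symmetric, so this suffices):
a = -5: -5+-5=-10, -5+-2=-7, -5+3=-2, -5+5=0, -5+8=3, -5+10=5
a = -2: -2+-2=-4, -2+3=1, -2+5=3, -2+8=6, -2+10=8
a = 3: 3+3=6, 3+5=8, 3+8=11, 3+10=13
a = 5: 5+5=10, 5+8=13, 5+10=15
a = 8: 8+8=16, 8+10=18
a = 10: 10+10=20
Distinct sums: {-10, -7, -4, -2, 0, 1, 3, 5, 6, 8, 10, 11, 13, 15, 16, 18, 20}
|A + A| = 17

|A + A| = 17


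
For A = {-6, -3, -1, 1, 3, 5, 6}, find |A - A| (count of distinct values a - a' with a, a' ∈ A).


A - A = {a - a' : a, a' ∈ A}; |A| = 7.
Bounds: 2|A|-1 ≤ |A - A| ≤ |A|² - |A| + 1, i.e. 13 ≤ |A - A| ≤ 43.
Note: 0 ∈ A - A always (from a - a). The set is symmetric: if d ∈ A - A then -d ∈ A - A.
Enumerate nonzero differences d = a - a' with a > a' (then include -d):
Positive differences: {1, 2, 3, 4, 5, 6, 7, 8, 9, 11, 12}
Full difference set: {0} ∪ (positive diffs) ∪ (negative diffs).
|A - A| = 1 + 2·11 = 23 (matches direct enumeration: 23).

|A - A| = 23


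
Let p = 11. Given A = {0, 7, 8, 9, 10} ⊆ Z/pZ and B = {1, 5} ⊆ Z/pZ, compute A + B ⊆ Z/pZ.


Work in Z/11Z: reduce every sum a + b modulo 11.
Enumerate all 10 pairs:
a = 0: 0+1=1, 0+5=5
a = 7: 7+1=8, 7+5=1
a = 8: 8+1=9, 8+5=2
a = 9: 9+1=10, 9+5=3
a = 10: 10+1=0, 10+5=4
Distinct residues collected: {0, 1, 2, 3, 4, 5, 8, 9, 10}
|A + B| = 9 (out of 11 total residues).

A + B = {0, 1, 2, 3, 4, 5, 8, 9, 10}


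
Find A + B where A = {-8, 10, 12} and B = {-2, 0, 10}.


A + B = {a + b : a ∈ A, b ∈ B}.
Enumerate all |A|·|B| = 3·3 = 9 pairs (a, b) and collect distinct sums.
a = -8: -8+-2=-10, -8+0=-8, -8+10=2
a = 10: 10+-2=8, 10+0=10, 10+10=20
a = 12: 12+-2=10, 12+0=12, 12+10=22
Collecting distinct sums: A + B = {-10, -8, 2, 8, 10, 12, 20, 22}
|A + B| = 8

A + B = {-10, -8, 2, 8, 10, 12, 20, 22}


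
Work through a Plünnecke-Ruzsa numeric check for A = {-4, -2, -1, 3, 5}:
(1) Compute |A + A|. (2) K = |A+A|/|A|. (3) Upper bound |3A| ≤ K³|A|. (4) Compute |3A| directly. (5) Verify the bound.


|A| = 5.
Step 1: Compute A + A by enumerating all 25 pairs.
A + A = {-8, -6, -5, -4, -3, -2, -1, 1, 2, 3, 4, 6, 8, 10}, so |A + A| = 14.
Step 2: Doubling constant K = |A + A|/|A| = 14/5 = 14/5 ≈ 2.8000.
Step 3: Plünnecke-Ruzsa gives |3A| ≤ K³·|A| = (2.8000)³ · 5 ≈ 109.7600.
Step 4: Compute 3A = A + A + A directly by enumerating all triples (a,b,c) ∈ A³; |3A| = 24.
Step 5: Check 24 ≤ 109.7600? Yes ✓.

K = 14/5, Plünnecke-Ruzsa bound K³|A| ≈ 109.7600, |3A| = 24, inequality holds.


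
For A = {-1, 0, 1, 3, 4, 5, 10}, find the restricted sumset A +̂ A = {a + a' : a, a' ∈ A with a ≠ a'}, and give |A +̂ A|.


Restricted sumset: A +̂ A = {a + a' : a ∈ A, a' ∈ A, a ≠ a'}.
Equivalently, take A + A and drop any sum 2a that is achievable ONLY as a + a for a ∈ A (i.e. sums representable only with equal summands).
Enumerate pairs (a, a') with a < a' (symmetric, so each unordered pair gives one sum; this covers all a ≠ a'):
  -1 + 0 = -1
  -1 + 1 = 0
  -1 + 3 = 2
  -1 + 4 = 3
  -1 + 5 = 4
  -1 + 10 = 9
  0 + 1 = 1
  0 + 3 = 3
  0 + 4 = 4
  0 + 5 = 5
  0 + 10 = 10
  1 + 3 = 4
  1 + 4 = 5
  1 + 5 = 6
  1 + 10 = 11
  3 + 4 = 7
  3 + 5 = 8
  3 + 10 = 13
  4 + 5 = 9
  4 + 10 = 14
  5 + 10 = 15
Collected distinct sums: {-1, 0, 1, 2, 3, 4, 5, 6, 7, 8, 9, 10, 11, 13, 14, 15}
|A +̂ A| = 16
(Reference bound: |A +̂ A| ≥ 2|A| - 3 for |A| ≥ 2, with |A| = 7 giving ≥ 11.)

|A +̂ A| = 16


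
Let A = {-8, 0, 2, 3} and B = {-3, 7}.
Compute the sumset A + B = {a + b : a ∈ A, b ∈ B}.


A + B = {a + b : a ∈ A, b ∈ B}.
Enumerate all |A|·|B| = 4·2 = 8 pairs (a, b) and collect distinct sums.
a = -8: -8+-3=-11, -8+7=-1
a = 0: 0+-3=-3, 0+7=7
a = 2: 2+-3=-1, 2+7=9
a = 3: 3+-3=0, 3+7=10
Collecting distinct sums: A + B = {-11, -3, -1, 0, 7, 9, 10}
|A + B| = 7

A + B = {-11, -3, -1, 0, 7, 9, 10}


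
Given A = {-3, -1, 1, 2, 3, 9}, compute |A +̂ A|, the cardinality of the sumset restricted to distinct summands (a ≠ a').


Restricted sumset: A +̂ A = {a + a' : a ∈ A, a' ∈ A, a ≠ a'}.
Equivalently, take A + A and drop any sum 2a that is achievable ONLY as a + a for a ∈ A (i.e. sums representable only with equal summands).
Enumerate pairs (a, a') with a < a' (symmetric, so each unordered pair gives one sum; this covers all a ≠ a'):
  -3 + -1 = -4
  -3 + 1 = -2
  -3 + 2 = -1
  -3 + 3 = 0
  -3 + 9 = 6
  -1 + 1 = 0
  -1 + 2 = 1
  -1 + 3 = 2
  -1 + 9 = 8
  1 + 2 = 3
  1 + 3 = 4
  1 + 9 = 10
  2 + 3 = 5
  2 + 9 = 11
  3 + 9 = 12
Collected distinct sums: {-4, -2, -1, 0, 1, 2, 3, 4, 5, 6, 8, 10, 11, 12}
|A +̂ A| = 14
(Reference bound: |A +̂ A| ≥ 2|A| - 3 for |A| ≥ 2, with |A| = 6 giving ≥ 9.)

|A +̂ A| = 14


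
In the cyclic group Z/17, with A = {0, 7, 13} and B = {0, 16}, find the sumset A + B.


Work in Z/17Z: reduce every sum a + b modulo 17.
Enumerate all 6 pairs:
a = 0: 0+0=0, 0+16=16
a = 7: 7+0=7, 7+16=6
a = 13: 13+0=13, 13+16=12
Distinct residues collected: {0, 6, 7, 12, 13, 16}
|A + B| = 6 (out of 17 total residues).

A + B = {0, 6, 7, 12, 13, 16}


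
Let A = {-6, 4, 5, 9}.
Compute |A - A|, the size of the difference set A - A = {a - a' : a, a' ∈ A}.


A - A = {a - a' : a, a' ∈ A}; |A| = 4.
Bounds: 2|A|-1 ≤ |A - A| ≤ |A|² - |A| + 1, i.e. 7 ≤ |A - A| ≤ 13.
Note: 0 ∈ A - A always (from a - a). The set is symmetric: if d ∈ A - A then -d ∈ A - A.
Enumerate nonzero differences d = a - a' with a > a' (then include -d):
Positive differences: {1, 4, 5, 10, 11, 15}
Full difference set: {0} ∪ (positive diffs) ∪ (negative diffs).
|A - A| = 1 + 2·6 = 13 (matches direct enumeration: 13).

|A - A| = 13


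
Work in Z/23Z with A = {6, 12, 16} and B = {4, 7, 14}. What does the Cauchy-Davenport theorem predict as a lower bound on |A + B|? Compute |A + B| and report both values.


Cauchy-Davenport: |A + B| ≥ min(p, |A| + |B| - 1) for A, B nonempty in Z/pZ.
|A| = 3, |B| = 3, p = 23.
CD lower bound = min(23, 3 + 3 - 1) = min(23, 5) = 5.
Compute A + B mod 23 directly:
a = 6: 6+4=10, 6+7=13, 6+14=20
a = 12: 12+4=16, 12+7=19, 12+14=3
a = 16: 16+4=20, 16+7=0, 16+14=7
A + B = {0, 3, 7, 10, 13, 16, 19, 20}, so |A + B| = 8.
Verify: 8 ≥ 5? Yes ✓.

CD lower bound = 5, actual |A + B| = 8.


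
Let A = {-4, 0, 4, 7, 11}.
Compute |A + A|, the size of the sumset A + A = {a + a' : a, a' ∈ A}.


A + A = {a + a' : a, a' ∈ A}; |A| = 5.
General bounds: 2|A| - 1 ≤ |A + A| ≤ |A|(|A|+1)/2, i.e. 9 ≤ |A + A| ≤ 15.
Lower bound 2|A|-1 is attained iff A is an arithmetic progression.
Enumerate sums a + a' for a ≤ a' (symmetric, so this suffices):
a = -4: -4+-4=-8, -4+0=-4, -4+4=0, -4+7=3, -4+11=7
a = 0: 0+0=0, 0+4=4, 0+7=7, 0+11=11
a = 4: 4+4=8, 4+7=11, 4+11=15
a = 7: 7+7=14, 7+11=18
a = 11: 11+11=22
Distinct sums: {-8, -4, 0, 3, 4, 7, 8, 11, 14, 15, 18, 22}
|A + A| = 12

|A + A| = 12


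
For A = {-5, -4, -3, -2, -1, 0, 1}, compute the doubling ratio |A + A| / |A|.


|A| = 7.
Compute A + A by enumerating all 49 pairs.
A + A = {-10, -9, -8, -7, -6, -5, -4, -3, -2, -1, 0, 1, 2}, so |A + A| = 13.
K = |A + A| / |A| = 13/7 (already in lowest terms) ≈ 1.8571.
Reference: AP of size 7 gives K = 13/7 ≈ 1.8571; a fully generic set of size 7 gives K ≈ 4.0000.

|A| = 7, |A + A| = 13, K = 13/7.


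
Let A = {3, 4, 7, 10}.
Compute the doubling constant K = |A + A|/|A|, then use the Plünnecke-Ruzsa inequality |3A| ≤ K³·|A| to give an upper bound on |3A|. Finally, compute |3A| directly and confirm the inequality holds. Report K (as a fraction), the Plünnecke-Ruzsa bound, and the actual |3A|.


|A| = 4.
Step 1: Compute A + A by enumerating all 16 pairs.
A + A = {6, 7, 8, 10, 11, 13, 14, 17, 20}, so |A + A| = 9.
Step 2: Doubling constant K = |A + A|/|A| = 9/4 = 9/4 ≈ 2.2500.
Step 3: Plünnecke-Ruzsa gives |3A| ≤ K³·|A| = (2.2500)³ · 4 ≈ 45.5625.
Step 4: Compute 3A = A + A + A directly by enumerating all triples (a,b,c) ∈ A³; |3A| = 16.
Step 5: Check 16 ≤ 45.5625? Yes ✓.

K = 9/4, Plünnecke-Ruzsa bound K³|A| ≈ 45.5625, |3A| = 16, inequality holds.


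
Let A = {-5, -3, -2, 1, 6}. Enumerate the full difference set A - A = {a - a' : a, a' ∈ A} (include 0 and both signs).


A - A = {a - a' : a, a' ∈ A}.
Compute a - a' for each ordered pair (a, a'):
a = -5: -5--5=0, -5--3=-2, -5--2=-3, -5-1=-6, -5-6=-11
a = -3: -3--5=2, -3--3=0, -3--2=-1, -3-1=-4, -3-6=-9
a = -2: -2--5=3, -2--3=1, -2--2=0, -2-1=-3, -2-6=-8
a = 1: 1--5=6, 1--3=4, 1--2=3, 1-1=0, 1-6=-5
a = 6: 6--5=11, 6--3=9, 6--2=8, 6-1=5, 6-6=0
Collecting distinct values (and noting 0 appears from a-a):
A - A = {-11, -9, -8, -6, -5, -4, -3, -2, -1, 0, 1, 2, 3, 4, 5, 6, 8, 9, 11}
|A - A| = 19

A - A = {-11, -9, -8, -6, -5, -4, -3, -2, -1, 0, 1, 2, 3, 4, 5, 6, 8, 9, 11}


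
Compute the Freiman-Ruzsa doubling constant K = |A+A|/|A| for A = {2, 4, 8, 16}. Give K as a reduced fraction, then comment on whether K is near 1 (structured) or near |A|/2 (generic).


|A| = 4.
Compute A + A by enumerating all 16 pairs.
A + A = {4, 6, 8, 10, 12, 16, 18, 20, 24, 32}, so |A + A| = 10.
K = |A + A| / |A| = 10/4 = 5/2 ≈ 2.5000.
Reference: AP of size 4 gives K = 7/4 ≈ 1.7500; a fully generic set of size 4 gives K ≈ 2.5000.

|A| = 4, |A + A| = 10, K = 10/4 = 5/2.


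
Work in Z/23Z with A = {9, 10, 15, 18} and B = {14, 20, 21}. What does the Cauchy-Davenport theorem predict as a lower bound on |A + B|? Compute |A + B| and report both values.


Cauchy-Davenport: |A + B| ≥ min(p, |A| + |B| - 1) for A, B nonempty in Z/pZ.
|A| = 4, |B| = 3, p = 23.
CD lower bound = min(23, 4 + 3 - 1) = min(23, 6) = 6.
Compute A + B mod 23 directly:
a = 9: 9+14=0, 9+20=6, 9+21=7
a = 10: 10+14=1, 10+20=7, 10+21=8
a = 15: 15+14=6, 15+20=12, 15+21=13
a = 18: 18+14=9, 18+20=15, 18+21=16
A + B = {0, 1, 6, 7, 8, 9, 12, 13, 15, 16}, so |A + B| = 10.
Verify: 10 ≥ 6? Yes ✓.

CD lower bound = 6, actual |A + B| = 10.


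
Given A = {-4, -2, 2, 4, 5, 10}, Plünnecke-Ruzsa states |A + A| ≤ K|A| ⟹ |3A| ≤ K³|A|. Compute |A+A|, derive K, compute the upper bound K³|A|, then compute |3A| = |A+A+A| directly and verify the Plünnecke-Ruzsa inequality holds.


|A| = 6.
Step 1: Compute A + A by enumerating all 36 pairs.
A + A = {-8, -6, -4, -2, 0, 1, 2, 3, 4, 6, 7, 8, 9, 10, 12, 14, 15, 20}, so |A + A| = 18.
Step 2: Doubling constant K = |A + A|/|A| = 18/6 = 18/6 ≈ 3.0000.
Step 3: Plünnecke-Ruzsa gives |3A| ≤ K³·|A| = (3.0000)³ · 6 ≈ 162.0000.
Step 4: Compute 3A = A + A + A directly by enumerating all triples (a,b,c) ∈ A³; |3A| = 33.
Step 5: Check 33 ≤ 162.0000? Yes ✓.

K = 18/6, Plünnecke-Ruzsa bound K³|A| ≈ 162.0000, |3A| = 33, inequality holds.


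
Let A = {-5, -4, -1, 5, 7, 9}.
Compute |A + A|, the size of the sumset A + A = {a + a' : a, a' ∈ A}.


A + A = {a + a' : a, a' ∈ A}; |A| = 6.
General bounds: 2|A| - 1 ≤ |A + A| ≤ |A|(|A|+1)/2, i.e. 11 ≤ |A + A| ≤ 21.
Lower bound 2|A|-1 is attained iff A is an arithmetic progression.
Enumerate sums a + a' for a ≤ a' (symmetric, so this suffices):
a = -5: -5+-5=-10, -5+-4=-9, -5+-1=-6, -5+5=0, -5+7=2, -5+9=4
a = -4: -4+-4=-8, -4+-1=-5, -4+5=1, -4+7=3, -4+9=5
a = -1: -1+-1=-2, -1+5=4, -1+7=6, -1+9=8
a = 5: 5+5=10, 5+7=12, 5+9=14
a = 7: 7+7=14, 7+9=16
a = 9: 9+9=18
Distinct sums: {-10, -9, -8, -6, -5, -2, 0, 1, 2, 3, 4, 5, 6, 8, 10, 12, 14, 16, 18}
|A + A| = 19

|A + A| = 19


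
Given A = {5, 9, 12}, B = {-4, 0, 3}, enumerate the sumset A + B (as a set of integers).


A + B = {a + b : a ∈ A, b ∈ B}.
Enumerate all |A|·|B| = 3·3 = 9 pairs (a, b) and collect distinct sums.
a = 5: 5+-4=1, 5+0=5, 5+3=8
a = 9: 9+-4=5, 9+0=9, 9+3=12
a = 12: 12+-4=8, 12+0=12, 12+3=15
Collecting distinct sums: A + B = {1, 5, 8, 9, 12, 15}
|A + B| = 6

A + B = {1, 5, 8, 9, 12, 15}


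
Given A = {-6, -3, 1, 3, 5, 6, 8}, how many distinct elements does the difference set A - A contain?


A - A = {a - a' : a, a' ∈ A}; |A| = 7.
Bounds: 2|A|-1 ≤ |A - A| ≤ |A|² - |A| + 1, i.e. 13 ≤ |A - A| ≤ 43.
Note: 0 ∈ A - A always (from a - a). The set is symmetric: if d ∈ A - A then -d ∈ A - A.
Enumerate nonzero differences d = a - a' with a > a' (then include -d):
Positive differences: {1, 2, 3, 4, 5, 6, 7, 8, 9, 11, 12, 14}
Full difference set: {0} ∪ (positive diffs) ∪ (negative diffs).
|A - A| = 1 + 2·12 = 25 (matches direct enumeration: 25).

|A - A| = 25


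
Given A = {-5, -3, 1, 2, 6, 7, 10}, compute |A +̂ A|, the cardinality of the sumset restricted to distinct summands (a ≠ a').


Restricted sumset: A +̂ A = {a + a' : a ∈ A, a' ∈ A, a ≠ a'}.
Equivalently, take A + A and drop any sum 2a that is achievable ONLY as a + a for a ∈ A (i.e. sums representable only with equal summands).
Enumerate pairs (a, a') with a < a' (symmetric, so each unordered pair gives one sum; this covers all a ≠ a'):
  -5 + -3 = -8
  -5 + 1 = -4
  -5 + 2 = -3
  -5 + 6 = 1
  -5 + 7 = 2
  -5 + 10 = 5
  -3 + 1 = -2
  -3 + 2 = -1
  -3 + 6 = 3
  -3 + 7 = 4
  -3 + 10 = 7
  1 + 2 = 3
  1 + 6 = 7
  1 + 7 = 8
  1 + 10 = 11
  2 + 6 = 8
  2 + 7 = 9
  2 + 10 = 12
  6 + 7 = 13
  6 + 10 = 16
  7 + 10 = 17
Collected distinct sums: {-8, -4, -3, -2, -1, 1, 2, 3, 4, 5, 7, 8, 9, 11, 12, 13, 16, 17}
|A +̂ A| = 18
(Reference bound: |A +̂ A| ≥ 2|A| - 3 for |A| ≥ 2, with |A| = 7 giving ≥ 11.)

|A +̂ A| = 18


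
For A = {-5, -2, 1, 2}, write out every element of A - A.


A - A = {a - a' : a, a' ∈ A}.
Compute a - a' for each ordered pair (a, a'):
a = -5: -5--5=0, -5--2=-3, -5-1=-6, -5-2=-7
a = -2: -2--5=3, -2--2=0, -2-1=-3, -2-2=-4
a = 1: 1--5=6, 1--2=3, 1-1=0, 1-2=-1
a = 2: 2--5=7, 2--2=4, 2-1=1, 2-2=0
Collecting distinct values (and noting 0 appears from a-a):
A - A = {-7, -6, -4, -3, -1, 0, 1, 3, 4, 6, 7}
|A - A| = 11

A - A = {-7, -6, -4, -3, -1, 0, 1, 3, 4, 6, 7}


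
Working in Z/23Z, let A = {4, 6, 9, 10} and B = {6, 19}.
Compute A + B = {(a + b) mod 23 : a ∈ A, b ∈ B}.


Work in Z/23Z: reduce every sum a + b modulo 23.
Enumerate all 8 pairs:
a = 4: 4+6=10, 4+19=0
a = 6: 6+6=12, 6+19=2
a = 9: 9+6=15, 9+19=5
a = 10: 10+6=16, 10+19=6
Distinct residues collected: {0, 2, 5, 6, 10, 12, 15, 16}
|A + B| = 8 (out of 23 total residues).

A + B = {0, 2, 5, 6, 10, 12, 15, 16}


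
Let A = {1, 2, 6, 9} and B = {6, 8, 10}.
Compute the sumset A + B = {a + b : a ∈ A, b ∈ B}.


A + B = {a + b : a ∈ A, b ∈ B}.
Enumerate all |A|·|B| = 4·3 = 12 pairs (a, b) and collect distinct sums.
a = 1: 1+6=7, 1+8=9, 1+10=11
a = 2: 2+6=8, 2+8=10, 2+10=12
a = 6: 6+6=12, 6+8=14, 6+10=16
a = 9: 9+6=15, 9+8=17, 9+10=19
Collecting distinct sums: A + B = {7, 8, 9, 10, 11, 12, 14, 15, 16, 17, 19}
|A + B| = 11

A + B = {7, 8, 9, 10, 11, 12, 14, 15, 16, 17, 19}


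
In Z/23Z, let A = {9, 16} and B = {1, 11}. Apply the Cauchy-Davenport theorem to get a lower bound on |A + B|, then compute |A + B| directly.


Cauchy-Davenport: |A + B| ≥ min(p, |A| + |B| - 1) for A, B nonempty in Z/pZ.
|A| = 2, |B| = 2, p = 23.
CD lower bound = min(23, 2 + 2 - 1) = min(23, 3) = 3.
Compute A + B mod 23 directly:
a = 9: 9+1=10, 9+11=20
a = 16: 16+1=17, 16+11=4
A + B = {4, 10, 17, 20}, so |A + B| = 4.
Verify: 4 ≥ 3? Yes ✓.

CD lower bound = 3, actual |A + B| = 4.


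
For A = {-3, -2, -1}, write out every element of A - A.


A - A = {a - a' : a, a' ∈ A}.
Compute a - a' for each ordered pair (a, a'):
a = -3: -3--3=0, -3--2=-1, -3--1=-2
a = -2: -2--3=1, -2--2=0, -2--1=-1
a = -1: -1--3=2, -1--2=1, -1--1=0
Collecting distinct values (and noting 0 appears from a-a):
A - A = {-2, -1, 0, 1, 2}
|A - A| = 5

A - A = {-2, -1, 0, 1, 2}


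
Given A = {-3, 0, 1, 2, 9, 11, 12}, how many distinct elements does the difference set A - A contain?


A - A = {a - a' : a, a' ∈ A}; |A| = 7.
Bounds: 2|A|-1 ≤ |A - A| ≤ |A|² - |A| + 1, i.e. 13 ≤ |A - A| ≤ 43.
Note: 0 ∈ A - A always (from a - a). The set is symmetric: if d ∈ A - A then -d ∈ A - A.
Enumerate nonzero differences d = a - a' with a > a' (then include -d):
Positive differences: {1, 2, 3, 4, 5, 7, 8, 9, 10, 11, 12, 14, 15}
Full difference set: {0} ∪ (positive diffs) ∪ (negative diffs).
|A - A| = 1 + 2·13 = 27 (matches direct enumeration: 27).

|A - A| = 27


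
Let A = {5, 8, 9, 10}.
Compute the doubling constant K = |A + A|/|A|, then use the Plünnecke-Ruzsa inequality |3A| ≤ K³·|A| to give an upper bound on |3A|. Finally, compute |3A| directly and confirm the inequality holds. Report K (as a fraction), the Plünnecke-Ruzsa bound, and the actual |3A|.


|A| = 4.
Step 1: Compute A + A by enumerating all 16 pairs.
A + A = {10, 13, 14, 15, 16, 17, 18, 19, 20}, so |A + A| = 9.
Step 2: Doubling constant K = |A + A|/|A| = 9/4 = 9/4 ≈ 2.2500.
Step 3: Plünnecke-Ruzsa gives |3A| ≤ K³·|A| = (2.2500)³ · 4 ≈ 45.5625.
Step 4: Compute 3A = A + A + A directly by enumerating all triples (a,b,c) ∈ A³; |3A| = 14.
Step 5: Check 14 ≤ 45.5625? Yes ✓.

K = 9/4, Plünnecke-Ruzsa bound K³|A| ≈ 45.5625, |3A| = 14, inequality holds.


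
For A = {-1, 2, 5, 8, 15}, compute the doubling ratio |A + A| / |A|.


|A| = 5.
Compute A + A by enumerating all 25 pairs.
A + A = {-2, 1, 4, 7, 10, 13, 14, 16, 17, 20, 23, 30}, so |A + A| = 12.
K = |A + A| / |A| = 12/5 (already in lowest terms) ≈ 2.4000.
Reference: AP of size 5 gives K = 9/5 ≈ 1.8000; a fully generic set of size 5 gives K ≈ 3.0000.

|A| = 5, |A + A| = 12, K = 12/5.


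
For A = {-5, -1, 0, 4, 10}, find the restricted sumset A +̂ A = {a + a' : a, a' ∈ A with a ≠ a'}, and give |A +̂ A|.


Restricted sumset: A +̂ A = {a + a' : a ∈ A, a' ∈ A, a ≠ a'}.
Equivalently, take A + A and drop any sum 2a that is achievable ONLY as a + a for a ∈ A (i.e. sums representable only with equal summands).
Enumerate pairs (a, a') with a < a' (symmetric, so each unordered pair gives one sum; this covers all a ≠ a'):
  -5 + -1 = -6
  -5 + 0 = -5
  -5 + 4 = -1
  -5 + 10 = 5
  -1 + 0 = -1
  -1 + 4 = 3
  -1 + 10 = 9
  0 + 4 = 4
  0 + 10 = 10
  4 + 10 = 14
Collected distinct sums: {-6, -5, -1, 3, 4, 5, 9, 10, 14}
|A +̂ A| = 9
(Reference bound: |A +̂ A| ≥ 2|A| - 3 for |A| ≥ 2, with |A| = 5 giving ≥ 7.)

|A +̂ A| = 9


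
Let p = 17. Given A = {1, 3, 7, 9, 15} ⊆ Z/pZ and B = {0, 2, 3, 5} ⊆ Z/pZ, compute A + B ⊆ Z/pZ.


Work in Z/17Z: reduce every sum a + b modulo 17.
Enumerate all 20 pairs:
a = 1: 1+0=1, 1+2=3, 1+3=4, 1+5=6
a = 3: 3+0=3, 3+2=5, 3+3=6, 3+5=8
a = 7: 7+0=7, 7+2=9, 7+3=10, 7+5=12
a = 9: 9+0=9, 9+2=11, 9+3=12, 9+5=14
a = 15: 15+0=15, 15+2=0, 15+3=1, 15+5=3
Distinct residues collected: {0, 1, 3, 4, 5, 6, 7, 8, 9, 10, 11, 12, 14, 15}
|A + B| = 14 (out of 17 total residues).

A + B = {0, 1, 3, 4, 5, 6, 7, 8, 9, 10, 11, 12, 14, 15}


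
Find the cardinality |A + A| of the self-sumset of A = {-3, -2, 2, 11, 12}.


A + A = {a + a' : a, a' ∈ A}; |A| = 5.
General bounds: 2|A| - 1 ≤ |A + A| ≤ |A|(|A|+1)/2, i.e. 9 ≤ |A + A| ≤ 15.
Lower bound 2|A|-1 is attained iff A is an arithmetic progression.
Enumerate sums a + a' for a ≤ a' (symmetric, so this suffices):
a = -3: -3+-3=-6, -3+-2=-5, -3+2=-1, -3+11=8, -3+12=9
a = -2: -2+-2=-4, -2+2=0, -2+11=9, -2+12=10
a = 2: 2+2=4, 2+11=13, 2+12=14
a = 11: 11+11=22, 11+12=23
a = 12: 12+12=24
Distinct sums: {-6, -5, -4, -1, 0, 4, 8, 9, 10, 13, 14, 22, 23, 24}
|A + A| = 14

|A + A| = 14


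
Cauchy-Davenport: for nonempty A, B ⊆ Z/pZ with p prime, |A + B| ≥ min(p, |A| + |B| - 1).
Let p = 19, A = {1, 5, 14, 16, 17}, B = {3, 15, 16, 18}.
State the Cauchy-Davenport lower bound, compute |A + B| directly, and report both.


Cauchy-Davenport: |A + B| ≥ min(p, |A| + |B| - 1) for A, B nonempty in Z/pZ.
|A| = 5, |B| = 4, p = 19.
CD lower bound = min(19, 5 + 4 - 1) = min(19, 8) = 8.
Compute A + B mod 19 directly:
a = 1: 1+3=4, 1+15=16, 1+16=17, 1+18=0
a = 5: 5+3=8, 5+15=1, 5+16=2, 5+18=4
a = 14: 14+3=17, 14+15=10, 14+16=11, 14+18=13
a = 16: 16+3=0, 16+15=12, 16+16=13, 16+18=15
a = 17: 17+3=1, 17+15=13, 17+16=14, 17+18=16
A + B = {0, 1, 2, 4, 8, 10, 11, 12, 13, 14, 15, 16, 17}, so |A + B| = 13.
Verify: 13 ≥ 8? Yes ✓.

CD lower bound = 8, actual |A + B| = 13.


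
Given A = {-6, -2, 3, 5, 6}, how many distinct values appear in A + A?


A + A = {a + a' : a, a' ∈ A}; |A| = 5.
General bounds: 2|A| - 1 ≤ |A + A| ≤ |A|(|A|+1)/2, i.e. 9 ≤ |A + A| ≤ 15.
Lower bound 2|A|-1 is attained iff A is an arithmetic progression.
Enumerate sums a + a' for a ≤ a' (symmetric, so this suffices):
a = -6: -6+-6=-12, -6+-2=-8, -6+3=-3, -6+5=-1, -6+6=0
a = -2: -2+-2=-4, -2+3=1, -2+5=3, -2+6=4
a = 3: 3+3=6, 3+5=8, 3+6=9
a = 5: 5+5=10, 5+6=11
a = 6: 6+6=12
Distinct sums: {-12, -8, -4, -3, -1, 0, 1, 3, 4, 6, 8, 9, 10, 11, 12}
|A + A| = 15

|A + A| = 15


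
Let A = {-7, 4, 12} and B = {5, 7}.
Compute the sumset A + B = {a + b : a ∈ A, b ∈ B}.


A + B = {a + b : a ∈ A, b ∈ B}.
Enumerate all |A|·|B| = 3·2 = 6 pairs (a, b) and collect distinct sums.
a = -7: -7+5=-2, -7+7=0
a = 4: 4+5=9, 4+7=11
a = 12: 12+5=17, 12+7=19
Collecting distinct sums: A + B = {-2, 0, 9, 11, 17, 19}
|A + B| = 6

A + B = {-2, 0, 9, 11, 17, 19}


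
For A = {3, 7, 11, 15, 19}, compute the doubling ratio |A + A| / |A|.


|A| = 5.
Compute A + A by enumerating all 25 pairs.
A + A = {6, 10, 14, 18, 22, 26, 30, 34, 38}, so |A + A| = 9.
K = |A + A| / |A| = 9/5 (already in lowest terms) ≈ 1.8000.
Reference: AP of size 5 gives K = 9/5 ≈ 1.8000; a fully generic set of size 5 gives K ≈ 3.0000.

|A| = 5, |A + A| = 9, K = 9/5.


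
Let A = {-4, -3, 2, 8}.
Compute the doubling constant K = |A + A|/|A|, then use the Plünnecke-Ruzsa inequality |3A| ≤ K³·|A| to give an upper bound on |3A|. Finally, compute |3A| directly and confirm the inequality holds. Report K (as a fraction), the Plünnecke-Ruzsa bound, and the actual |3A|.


|A| = 4.
Step 1: Compute A + A by enumerating all 16 pairs.
A + A = {-8, -7, -6, -2, -1, 4, 5, 10, 16}, so |A + A| = 9.
Step 2: Doubling constant K = |A + A|/|A| = 9/4 = 9/4 ≈ 2.2500.
Step 3: Plünnecke-Ruzsa gives |3A| ≤ K³·|A| = (2.2500)³ · 4 ≈ 45.5625.
Step 4: Compute 3A = A + A + A directly by enumerating all triples (a,b,c) ∈ A³; |3A| = 16.
Step 5: Check 16 ≤ 45.5625? Yes ✓.

K = 9/4, Plünnecke-Ruzsa bound K³|A| ≈ 45.5625, |3A| = 16, inequality holds.


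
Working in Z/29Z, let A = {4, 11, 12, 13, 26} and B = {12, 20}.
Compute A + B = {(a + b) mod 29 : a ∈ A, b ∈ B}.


Work in Z/29Z: reduce every sum a + b modulo 29.
Enumerate all 10 pairs:
a = 4: 4+12=16, 4+20=24
a = 11: 11+12=23, 11+20=2
a = 12: 12+12=24, 12+20=3
a = 13: 13+12=25, 13+20=4
a = 26: 26+12=9, 26+20=17
Distinct residues collected: {2, 3, 4, 9, 16, 17, 23, 24, 25}
|A + B| = 9 (out of 29 total residues).

A + B = {2, 3, 4, 9, 16, 17, 23, 24, 25}


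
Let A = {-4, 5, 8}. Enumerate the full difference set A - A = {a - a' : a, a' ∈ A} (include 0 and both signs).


A - A = {a - a' : a, a' ∈ A}.
Compute a - a' for each ordered pair (a, a'):
a = -4: -4--4=0, -4-5=-9, -4-8=-12
a = 5: 5--4=9, 5-5=0, 5-8=-3
a = 8: 8--4=12, 8-5=3, 8-8=0
Collecting distinct values (and noting 0 appears from a-a):
A - A = {-12, -9, -3, 0, 3, 9, 12}
|A - A| = 7

A - A = {-12, -9, -3, 0, 3, 9, 12}


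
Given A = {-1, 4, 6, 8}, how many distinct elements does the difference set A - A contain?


A - A = {a - a' : a, a' ∈ A}; |A| = 4.
Bounds: 2|A|-1 ≤ |A - A| ≤ |A|² - |A| + 1, i.e. 7 ≤ |A - A| ≤ 13.
Note: 0 ∈ A - A always (from a - a). The set is symmetric: if d ∈ A - A then -d ∈ A - A.
Enumerate nonzero differences d = a - a' with a > a' (then include -d):
Positive differences: {2, 4, 5, 7, 9}
Full difference set: {0} ∪ (positive diffs) ∪ (negative diffs).
|A - A| = 1 + 2·5 = 11 (matches direct enumeration: 11).

|A - A| = 11


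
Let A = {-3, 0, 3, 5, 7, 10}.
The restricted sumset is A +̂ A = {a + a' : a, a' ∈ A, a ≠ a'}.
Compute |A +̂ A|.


Restricted sumset: A +̂ A = {a + a' : a ∈ A, a' ∈ A, a ≠ a'}.
Equivalently, take A + A and drop any sum 2a that is achievable ONLY as a + a for a ∈ A (i.e. sums representable only with equal summands).
Enumerate pairs (a, a') with a < a' (symmetric, so each unordered pair gives one sum; this covers all a ≠ a'):
  -3 + 0 = -3
  -3 + 3 = 0
  -3 + 5 = 2
  -3 + 7 = 4
  -3 + 10 = 7
  0 + 3 = 3
  0 + 5 = 5
  0 + 7 = 7
  0 + 10 = 10
  3 + 5 = 8
  3 + 7 = 10
  3 + 10 = 13
  5 + 7 = 12
  5 + 10 = 15
  7 + 10 = 17
Collected distinct sums: {-3, 0, 2, 3, 4, 5, 7, 8, 10, 12, 13, 15, 17}
|A +̂ A| = 13
(Reference bound: |A +̂ A| ≥ 2|A| - 3 for |A| ≥ 2, with |A| = 6 giving ≥ 9.)

|A +̂ A| = 13


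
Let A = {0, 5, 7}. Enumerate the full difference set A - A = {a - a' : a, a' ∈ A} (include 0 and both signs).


A - A = {a - a' : a, a' ∈ A}.
Compute a - a' for each ordered pair (a, a'):
a = 0: 0-0=0, 0-5=-5, 0-7=-7
a = 5: 5-0=5, 5-5=0, 5-7=-2
a = 7: 7-0=7, 7-5=2, 7-7=0
Collecting distinct values (and noting 0 appears from a-a):
A - A = {-7, -5, -2, 0, 2, 5, 7}
|A - A| = 7

A - A = {-7, -5, -2, 0, 2, 5, 7}


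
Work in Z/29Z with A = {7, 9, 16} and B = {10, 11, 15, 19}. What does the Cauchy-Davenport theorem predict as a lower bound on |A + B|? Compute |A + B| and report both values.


Cauchy-Davenport: |A + B| ≥ min(p, |A| + |B| - 1) for A, B nonempty in Z/pZ.
|A| = 3, |B| = 4, p = 29.
CD lower bound = min(29, 3 + 4 - 1) = min(29, 6) = 6.
Compute A + B mod 29 directly:
a = 7: 7+10=17, 7+11=18, 7+15=22, 7+19=26
a = 9: 9+10=19, 9+11=20, 9+15=24, 9+19=28
a = 16: 16+10=26, 16+11=27, 16+15=2, 16+19=6
A + B = {2, 6, 17, 18, 19, 20, 22, 24, 26, 27, 28}, so |A + B| = 11.
Verify: 11 ≥ 6? Yes ✓.

CD lower bound = 6, actual |A + B| = 11.


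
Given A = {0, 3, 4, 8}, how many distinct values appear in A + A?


A + A = {a + a' : a, a' ∈ A}; |A| = 4.
General bounds: 2|A| - 1 ≤ |A + A| ≤ |A|(|A|+1)/2, i.e. 7 ≤ |A + A| ≤ 10.
Lower bound 2|A|-1 is attained iff A is an arithmetic progression.
Enumerate sums a + a' for a ≤ a' (symmetric, so this suffices):
a = 0: 0+0=0, 0+3=3, 0+4=4, 0+8=8
a = 3: 3+3=6, 3+4=7, 3+8=11
a = 4: 4+4=8, 4+8=12
a = 8: 8+8=16
Distinct sums: {0, 3, 4, 6, 7, 8, 11, 12, 16}
|A + A| = 9

|A + A| = 9


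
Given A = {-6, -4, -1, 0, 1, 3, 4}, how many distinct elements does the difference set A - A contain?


A - A = {a - a' : a, a' ∈ A}; |A| = 7.
Bounds: 2|A|-1 ≤ |A - A| ≤ |A|² - |A| + 1, i.e. 13 ≤ |A - A| ≤ 43.
Note: 0 ∈ A - A always (from a - a). The set is symmetric: if d ∈ A - A then -d ∈ A - A.
Enumerate nonzero differences d = a - a' with a > a' (then include -d):
Positive differences: {1, 2, 3, 4, 5, 6, 7, 8, 9, 10}
Full difference set: {0} ∪ (positive diffs) ∪ (negative diffs).
|A - A| = 1 + 2·10 = 21 (matches direct enumeration: 21).

|A - A| = 21


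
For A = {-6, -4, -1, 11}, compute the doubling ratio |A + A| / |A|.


|A| = 4.
Compute A + A by enumerating all 16 pairs.
A + A = {-12, -10, -8, -7, -5, -2, 5, 7, 10, 22}, so |A + A| = 10.
K = |A + A| / |A| = 10/4 = 5/2 ≈ 2.5000.
Reference: AP of size 4 gives K = 7/4 ≈ 1.7500; a fully generic set of size 4 gives K ≈ 2.5000.

|A| = 4, |A + A| = 10, K = 10/4 = 5/2.


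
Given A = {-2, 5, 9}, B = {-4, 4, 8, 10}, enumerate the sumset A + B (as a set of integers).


A + B = {a + b : a ∈ A, b ∈ B}.
Enumerate all |A|·|B| = 3·4 = 12 pairs (a, b) and collect distinct sums.
a = -2: -2+-4=-6, -2+4=2, -2+8=6, -2+10=8
a = 5: 5+-4=1, 5+4=9, 5+8=13, 5+10=15
a = 9: 9+-4=5, 9+4=13, 9+8=17, 9+10=19
Collecting distinct sums: A + B = {-6, 1, 2, 5, 6, 8, 9, 13, 15, 17, 19}
|A + B| = 11

A + B = {-6, 1, 2, 5, 6, 8, 9, 13, 15, 17, 19}


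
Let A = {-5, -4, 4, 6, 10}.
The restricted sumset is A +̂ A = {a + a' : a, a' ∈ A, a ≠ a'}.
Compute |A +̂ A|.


Restricted sumset: A +̂ A = {a + a' : a ∈ A, a' ∈ A, a ≠ a'}.
Equivalently, take A + A and drop any sum 2a that is achievable ONLY as a + a for a ∈ A (i.e. sums representable only with equal summands).
Enumerate pairs (a, a') with a < a' (symmetric, so each unordered pair gives one sum; this covers all a ≠ a'):
  -5 + -4 = -9
  -5 + 4 = -1
  -5 + 6 = 1
  -5 + 10 = 5
  -4 + 4 = 0
  -4 + 6 = 2
  -4 + 10 = 6
  4 + 6 = 10
  4 + 10 = 14
  6 + 10 = 16
Collected distinct sums: {-9, -1, 0, 1, 2, 5, 6, 10, 14, 16}
|A +̂ A| = 10
(Reference bound: |A +̂ A| ≥ 2|A| - 3 for |A| ≥ 2, with |A| = 5 giving ≥ 7.)

|A +̂ A| = 10


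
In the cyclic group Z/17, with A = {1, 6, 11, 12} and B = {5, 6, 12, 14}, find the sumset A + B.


Work in Z/17Z: reduce every sum a + b modulo 17.
Enumerate all 16 pairs:
a = 1: 1+5=6, 1+6=7, 1+12=13, 1+14=15
a = 6: 6+5=11, 6+6=12, 6+12=1, 6+14=3
a = 11: 11+5=16, 11+6=0, 11+12=6, 11+14=8
a = 12: 12+5=0, 12+6=1, 12+12=7, 12+14=9
Distinct residues collected: {0, 1, 3, 6, 7, 8, 9, 11, 12, 13, 15, 16}
|A + B| = 12 (out of 17 total residues).

A + B = {0, 1, 3, 6, 7, 8, 9, 11, 12, 13, 15, 16}


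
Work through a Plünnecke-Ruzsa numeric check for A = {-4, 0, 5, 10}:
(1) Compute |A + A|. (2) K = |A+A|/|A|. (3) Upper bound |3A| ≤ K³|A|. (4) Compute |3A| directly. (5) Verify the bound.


|A| = 4.
Step 1: Compute A + A by enumerating all 16 pairs.
A + A = {-8, -4, 0, 1, 5, 6, 10, 15, 20}, so |A + A| = 9.
Step 2: Doubling constant K = |A + A|/|A| = 9/4 = 9/4 ≈ 2.2500.
Step 3: Plünnecke-Ruzsa gives |3A| ≤ K³·|A| = (2.2500)³ · 4 ≈ 45.5625.
Step 4: Compute 3A = A + A + A directly by enumerating all triples (a,b,c) ∈ A³; |3A| = 16.
Step 5: Check 16 ≤ 45.5625? Yes ✓.

K = 9/4, Plünnecke-Ruzsa bound K³|A| ≈ 45.5625, |3A| = 16, inequality holds.


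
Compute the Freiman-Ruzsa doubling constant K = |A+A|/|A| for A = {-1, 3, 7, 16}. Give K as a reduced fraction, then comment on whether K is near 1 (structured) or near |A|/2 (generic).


|A| = 4.
Compute A + A by enumerating all 16 pairs.
A + A = {-2, 2, 6, 10, 14, 15, 19, 23, 32}, so |A + A| = 9.
K = |A + A| / |A| = 9/4 (already in lowest terms) ≈ 2.2500.
Reference: AP of size 4 gives K = 7/4 ≈ 1.7500; a fully generic set of size 4 gives K ≈ 2.5000.

|A| = 4, |A + A| = 9, K = 9/4.


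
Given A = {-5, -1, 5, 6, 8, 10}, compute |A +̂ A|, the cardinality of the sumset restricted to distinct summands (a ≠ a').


Restricted sumset: A +̂ A = {a + a' : a ∈ A, a' ∈ A, a ≠ a'}.
Equivalently, take A + A and drop any sum 2a that is achievable ONLY as a + a for a ∈ A (i.e. sums representable only with equal summands).
Enumerate pairs (a, a') with a < a' (symmetric, so each unordered pair gives one sum; this covers all a ≠ a'):
  -5 + -1 = -6
  -5 + 5 = 0
  -5 + 6 = 1
  -5 + 8 = 3
  -5 + 10 = 5
  -1 + 5 = 4
  -1 + 6 = 5
  -1 + 8 = 7
  -1 + 10 = 9
  5 + 6 = 11
  5 + 8 = 13
  5 + 10 = 15
  6 + 8 = 14
  6 + 10 = 16
  8 + 10 = 18
Collected distinct sums: {-6, 0, 1, 3, 4, 5, 7, 9, 11, 13, 14, 15, 16, 18}
|A +̂ A| = 14
(Reference bound: |A +̂ A| ≥ 2|A| - 3 for |A| ≥ 2, with |A| = 6 giving ≥ 9.)

|A +̂ A| = 14


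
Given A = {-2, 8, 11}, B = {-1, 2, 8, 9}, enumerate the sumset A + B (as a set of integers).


A + B = {a + b : a ∈ A, b ∈ B}.
Enumerate all |A|·|B| = 3·4 = 12 pairs (a, b) and collect distinct sums.
a = -2: -2+-1=-3, -2+2=0, -2+8=6, -2+9=7
a = 8: 8+-1=7, 8+2=10, 8+8=16, 8+9=17
a = 11: 11+-1=10, 11+2=13, 11+8=19, 11+9=20
Collecting distinct sums: A + B = {-3, 0, 6, 7, 10, 13, 16, 17, 19, 20}
|A + B| = 10

A + B = {-3, 0, 6, 7, 10, 13, 16, 17, 19, 20}


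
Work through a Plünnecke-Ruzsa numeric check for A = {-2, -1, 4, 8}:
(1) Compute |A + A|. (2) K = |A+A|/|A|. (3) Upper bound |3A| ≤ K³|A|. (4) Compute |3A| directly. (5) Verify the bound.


|A| = 4.
Step 1: Compute A + A by enumerating all 16 pairs.
A + A = {-4, -3, -2, 2, 3, 6, 7, 8, 12, 16}, so |A + A| = 10.
Step 2: Doubling constant K = |A + A|/|A| = 10/4 = 10/4 ≈ 2.5000.
Step 3: Plünnecke-Ruzsa gives |3A| ≤ K³·|A| = (2.5000)³ · 4 ≈ 62.5000.
Step 4: Compute 3A = A + A + A directly by enumerating all triples (a,b,c) ∈ A³; |3A| = 19.
Step 5: Check 19 ≤ 62.5000? Yes ✓.

K = 10/4, Plünnecke-Ruzsa bound K³|A| ≈ 62.5000, |3A| = 19, inequality holds.


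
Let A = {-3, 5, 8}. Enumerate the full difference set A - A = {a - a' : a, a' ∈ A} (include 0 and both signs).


A - A = {a - a' : a, a' ∈ A}.
Compute a - a' for each ordered pair (a, a'):
a = -3: -3--3=0, -3-5=-8, -3-8=-11
a = 5: 5--3=8, 5-5=0, 5-8=-3
a = 8: 8--3=11, 8-5=3, 8-8=0
Collecting distinct values (and noting 0 appears from a-a):
A - A = {-11, -8, -3, 0, 3, 8, 11}
|A - A| = 7

A - A = {-11, -8, -3, 0, 3, 8, 11}


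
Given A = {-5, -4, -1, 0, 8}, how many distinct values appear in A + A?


A + A = {a + a' : a, a' ∈ A}; |A| = 5.
General bounds: 2|A| - 1 ≤ |A + A| ≤ |A|(|A|+1)/2, i.e. 9 ≤ |A + A| ≤ 15.
Lower bound 2|A|-1 is attained iff A is an arithmetic progression.
Enumerate sums a + a' for a ≤ a' (symmetric, so this suffices):
a = -5: -5+-5=-10, -5+-4=-9, -5+-1=-6, -5+0=-5, -5+8=3
a = -4: -4+-4=-8, -4+-1=-5, -4+0=-4, -4+8=4
a = -1: -1+-1=-2, -1+0=-1, -1+8=7
a = 0: 0+0=0, 0+8=8
a = 8: 8+8=16
Distinct sums: {-10, -9, -8, -6, -5, -4, -2, -1, 0, 3, 4, 7, 8, 16}
|A + A| = 14

|A + A| = 14


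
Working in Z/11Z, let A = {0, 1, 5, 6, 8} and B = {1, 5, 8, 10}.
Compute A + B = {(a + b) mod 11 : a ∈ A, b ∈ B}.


Work in Z/11Z: reduce every sum a + b modulo 11.
Enumerate all 20 pairs:
a = 0: 0+1=1, 0+5=5, 0+8=8, 0+10=10
a = 1: 1+1=2, 1+5=6, 1+8=9, 1+10=0
a = 5: 5+1=6, 5+5=10, 5+8=2, 5+10=4
a = 6: 6+1=7, 6+5=0, 6+8=3, 6+10=5
a = 8: 8+1=9, 8+5=2, 8+8=5, 8+10=7
Distinct residues collected: {0, 1, 2, 3, 4, 5, 6, 7, 8, 9, 10}
|A + B| = 11 (out of 11 total residues).

A + B = {0, 1, 2, 3, 4, 5, 6, 7, 8, 9, 10}


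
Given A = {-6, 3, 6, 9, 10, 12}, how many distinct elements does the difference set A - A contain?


A - A = {a - a' : a, a' ∈ A}; |A| = 6.
Bounds: 2|A|-1 ≤ |A - A| ≤ |A|² - |A| + 1, i.e. 11 ≤ |A - A| ≤ 31.
Note: 0 ∈ A - A always (from a - a). The set is symmetric: if d ∈ A - A then -d ∈ A - A.
Enumerate nonzero differences d = a - a' with a > a' (then include -d):
Positive differences: {1, 2, 3, 4, 6, 7, 9, 12, 15, 16, 18}
Full difference set: {0} ∪ (positive diffs) ∪ (negative diffs).
|A - A| = 1 + 2·11 = 23 (matches direct enumeration: 23).

|A - A| = 23
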